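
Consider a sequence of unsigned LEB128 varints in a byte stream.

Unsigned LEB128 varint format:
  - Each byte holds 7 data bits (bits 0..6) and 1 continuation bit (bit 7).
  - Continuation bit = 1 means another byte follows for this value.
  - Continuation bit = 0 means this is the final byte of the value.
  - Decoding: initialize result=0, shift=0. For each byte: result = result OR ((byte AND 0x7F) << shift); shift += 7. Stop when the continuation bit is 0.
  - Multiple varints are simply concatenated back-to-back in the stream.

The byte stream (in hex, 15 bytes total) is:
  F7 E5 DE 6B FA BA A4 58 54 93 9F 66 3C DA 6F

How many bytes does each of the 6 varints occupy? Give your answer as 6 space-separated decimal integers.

Answer: 4 4 1 3 1 2

Derivation:
  byte[0]=0xF7 cont=1 payload=0x77=119: acc |= 119<<0 -> acc=119 shift=7
  byte[1]=0xE5 cont=1 payload=0x65=101: acc |= 101<<7 -> acc=13047 shift=14
  byte[2]=0xDE cont=1 payload=0x5E=94: acc |= 94<<14 -> acc=1553143 shift=21
  byte[3]=0x6B cont=0 payload=0x6B=107: acc |= 107<<21 -> acc=225948407 shift=28 [end]
Varint 1: bytes[0:4] = F7 E5 DE 6B -> value 225948407 (4 byte(s))
  byte[4]=0xFA cont=1 payload=0x7A=122: acc |= 122<<0 -> acc=122 shift=7
  byte[5]=0xBA cont=1 payload=0x3A=58: acc |= 58<<7 -> acc=7546 shift=14
  byte[6]=0xA4 cont=1 payload=0x24=36: acc |= 36<<14 -> acc=597370 shift=21
  byte[7]=0x58 cont=0 payload=0x58=88: acc |= 88<<21 -> acc=185146746 shift=28 [end]
Varint 2: bytes[4:8] = FA BA A4 58 -> value 185146746 (4 byte(s))
  byte[8]=0x54 cont=0 payload=0x54=84: acc |= 84<<0 -> acc=84 shift=7 [end]
Varint 3: bytes[8:9] = 54 -> value 84 (1 byte(s))
  byte[9]=0x93 cont=1 payload=0x13=19: acc |= 19<<0 -> acc=19 shift=7
  byte[10]=0x9F cont=1 payload=0x1F=31: acc |= 31<<7 -> acc=3987 shift=14
  byte[11]=0x66 cont=0 payload=0x66=102: acc |= 102<<14 -> acc=1675155 shift=21 [end]
Varint 4: bytes[9:12] = 93 9F 66 -> value 1675155 (3 byte(s))
  byte[12]=0x3C cont=0 payload=0x3C=60: acc |= 60<<0 -> acc=60 shift=7 [end]
Varint 5: bytes[12:13] = 3C -> value 60 (1 byte(s))
  byte[13]=0xDA cont=1 payload=0x5A=90: acc |= 90<<0 -> acc=90 shift=7
  byte[14]=0x6F cont=0 payload=0x6F=111: acc |= 111<<7 -> acc=14298 shift=14 [end]
Varint 6: bytes[13:15] = DA 6F -> value 14298 (2 byte(s))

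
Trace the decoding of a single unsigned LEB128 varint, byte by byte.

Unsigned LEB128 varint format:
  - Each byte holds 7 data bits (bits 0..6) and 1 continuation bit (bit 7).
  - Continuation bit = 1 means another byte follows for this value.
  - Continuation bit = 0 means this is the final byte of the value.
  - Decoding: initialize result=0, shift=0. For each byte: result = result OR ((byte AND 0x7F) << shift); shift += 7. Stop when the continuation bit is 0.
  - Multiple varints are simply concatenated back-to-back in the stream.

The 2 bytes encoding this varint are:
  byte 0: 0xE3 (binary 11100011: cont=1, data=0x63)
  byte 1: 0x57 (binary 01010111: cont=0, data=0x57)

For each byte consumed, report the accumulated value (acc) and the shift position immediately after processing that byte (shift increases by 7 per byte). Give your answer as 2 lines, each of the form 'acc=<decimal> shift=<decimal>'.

Answer: acc=99 shift=7
acc=11235 shift=14

Derivation:
byte 0=0xE3: payload=0x63=99, contrib = 99<<0 = 99; acc -> 99, shift -> 7
byte 1=0x57: payload=0x57=87, contrib = 87<<7 = 11136; acc -> 11235, shift -> 14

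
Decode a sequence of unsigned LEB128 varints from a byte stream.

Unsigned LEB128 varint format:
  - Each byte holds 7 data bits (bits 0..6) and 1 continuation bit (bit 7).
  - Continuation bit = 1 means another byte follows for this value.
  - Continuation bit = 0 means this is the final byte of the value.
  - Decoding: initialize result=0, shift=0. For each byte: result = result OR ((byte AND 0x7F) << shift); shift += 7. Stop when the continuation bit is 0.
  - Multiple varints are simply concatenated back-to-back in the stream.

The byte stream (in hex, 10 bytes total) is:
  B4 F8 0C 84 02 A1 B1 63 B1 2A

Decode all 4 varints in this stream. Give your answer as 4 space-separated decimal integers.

  byte[0]=0xB4 cont=1 payload=0x34=52: acc |= 52<<0 -> acc=52 shift=7
  byte[1]=0xF8 cont=1 payload=0x78=120: acc |= 120<<7 -> acc=15412 shift=14
  byte[2]=0x0C cont=0 payload=0x0C=12: acc |= 12<<14 -> acc=212020 shift=21 [end]
Varint 1: bytes[0:3] = B4 F8 0C -> value 212020 (3 byte(s))
  byte[3]=0x84 cont=1 payload=0x04=4: acc |= 4<<0 -> acc=4 shift=7
  byte[4]=0x02 cont=0 payload=0x02=2: acc |= 2<<7 -> acc=260 shift=14 [end]
Varint 2: bytes[3:5] = 84 02 -> value 260 (2 byte(s))
  byte[5]=0xA1 cont=1 payload=0x21=33: acc |= 33<<0 -> acc=33 shift=7
  byte[6]=0xB1 cont=1 payload=0x31=49: acc |= 49<<7 -> acc=6305 shift=14
  byte[7]=0x63 cont=0 payload=0x63=99: acc |= 99<<14 -> acc=1628321 shift=21 [end]
Varint 3: bytes[5:8] = A1 B1 63 -> value 1628321 (3 byte(s))
  byte[8]=0xB1 cont=1 payload=0x31=49: acc |= 49<<0 -> acc=49 shift=7
  byte[9]=0x2A cont=0 payload=0x2A=42: acc |= 42<<7 -> acc=5425 shift=14 [end]
Varint 4: bytes[8:10] = B1 2A -> value 5425 (2 byte(s))

Answer: 212020 260 1628321 5425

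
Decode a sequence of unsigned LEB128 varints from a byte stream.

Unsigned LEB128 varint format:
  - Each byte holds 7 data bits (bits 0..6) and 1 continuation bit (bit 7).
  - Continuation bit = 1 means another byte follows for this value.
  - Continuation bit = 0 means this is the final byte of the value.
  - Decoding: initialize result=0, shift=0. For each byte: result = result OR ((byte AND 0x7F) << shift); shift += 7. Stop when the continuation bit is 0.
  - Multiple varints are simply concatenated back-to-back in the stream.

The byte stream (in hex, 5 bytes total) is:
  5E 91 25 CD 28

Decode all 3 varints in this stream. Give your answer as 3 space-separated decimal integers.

Answer: 94 4753 5197

Derivation:
  byte[0]=0x5E cont=0 payload=0x5E=94: acc |= 94<<0 -> acc=94 shift=7 [end]
Varint 1: bytes[0:1] = 5E -> value 94 (1 byte(s))
  byte[1]=0x91 cont=1 payload=0x11=17: acc |= 17<<0 -> acc=17 shift=7
  byte[2]=0x25 cont=0 payload=0x25=37: acc |= 37<<7 -> acc=4753 shift=14 [end]
Varint 2: bytes[1:3] = 91 25 -> value 4753 (2 byte(s))
  byte[3]=0xCD cont=1 payload=0x4D=77: acc |= 77<<0 -> acc=77 shift=7
  byte[4]=0x28 cont=0 payload=0x28=40: acc |= 40<<7 -> acc=5197 shift=14 [end]
Varint 3: bytes[3:5] = CD 28 -> value 5197 (2 byte(s))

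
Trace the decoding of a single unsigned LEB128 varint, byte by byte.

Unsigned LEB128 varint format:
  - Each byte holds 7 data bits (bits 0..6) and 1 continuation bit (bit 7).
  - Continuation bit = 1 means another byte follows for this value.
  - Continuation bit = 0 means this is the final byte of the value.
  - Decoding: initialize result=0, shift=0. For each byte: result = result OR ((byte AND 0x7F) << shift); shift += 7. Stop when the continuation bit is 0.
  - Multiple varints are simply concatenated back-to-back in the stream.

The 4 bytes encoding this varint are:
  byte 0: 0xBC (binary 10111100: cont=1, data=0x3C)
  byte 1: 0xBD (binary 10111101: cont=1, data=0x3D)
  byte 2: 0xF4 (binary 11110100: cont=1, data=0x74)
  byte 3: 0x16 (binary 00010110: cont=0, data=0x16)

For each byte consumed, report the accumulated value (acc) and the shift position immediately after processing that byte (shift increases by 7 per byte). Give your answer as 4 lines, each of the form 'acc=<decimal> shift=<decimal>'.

Answer: acc=60 shift=7
acc=7868 shift=14
acc=1908412 shift=21
acc=48045756 shift=28

Derivation:
byte 0=0xBC: payload=0x3C=60, contrib = 60<<0 = 60; acc -> 60, shift -> 7
byte 1=0xBD: payload=0x3D=61, contrib = 61<<7 = 7808; acc -> 7868, shift -> 14
byte 2=0xF4: payload=0x74=116, contrib = 116<<14 = 1900544; acc -> 1908412, shift -> 21
byte 3=0x16: payload=0x16=22, contrib = 22<<21 = 46137344; acc -> 48045756, shift -> 28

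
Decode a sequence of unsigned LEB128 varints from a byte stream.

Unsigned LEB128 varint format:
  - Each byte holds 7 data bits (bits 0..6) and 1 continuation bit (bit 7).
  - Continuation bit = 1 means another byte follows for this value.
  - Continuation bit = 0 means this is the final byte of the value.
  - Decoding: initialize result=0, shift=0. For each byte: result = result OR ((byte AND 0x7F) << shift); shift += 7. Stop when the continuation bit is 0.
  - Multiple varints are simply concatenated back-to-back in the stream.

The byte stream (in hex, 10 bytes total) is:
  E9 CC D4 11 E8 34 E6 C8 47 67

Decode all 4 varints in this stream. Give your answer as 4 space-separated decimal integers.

Answer: 37037673 6760 1172582 103

Derivation:
  byte[0]=0xE9 cont=1 payload=0x69=105: acc |= 105<<0 -> acc=105 shift=7
  byte[1]=0xCC cont=1 payload=0x4C=76: acc |= 76<<7 -> acc=9833 shift=14
  byte[2]=0xD4 cont=1 payload=0x54=84: acc |= 84<<14 -> acc=1386089 shift=21
  byte[3]=0x11 cont=0 payload=0x11=17: acc |= 17<<21 -> acc=37037673 shift=28 [end]
Varint 1: bytes[0:4] = E9 CC D4 11 -> value 37037673 (4 byte(s))
  byte[4]=0xE8 cont=1 payload=0x68=104: acc |= 104<<0 -> acc=104 shift=7
  byte[5]=0x34 cont=0 payload=0x34=52: acc |= 52<<7 -> acc=6760 shift=14 [end]
Varint 2: bytes[4:6] = E8 34 -> value 6760 (2 byte(s))
  byte[6]=0xE6 cont=1 payload=0x66=102: acc |= 102<<0 -> acc=102 shift=7
  byte[7]=0xC8 cont=1 payload=0x48=72: acc |= 72<<7 -> acc=9318 shift=14
  byte[8]=0x47 cont=0 payload=0x47=71: acc |= 71<<14 -> acc=1172582 shift=21 [end]
Varint 3: bytes[6:9] = E6 C8 47 -> value 1172582 (3 byte(s))
  byte[9]=0x67 cont=0 payload=0x67=103: acc |= 103<<0 -> acc=103 shift=7 [end]
Varint 4: bytes[9:10] = 67 -> value 103 (1 byte(s))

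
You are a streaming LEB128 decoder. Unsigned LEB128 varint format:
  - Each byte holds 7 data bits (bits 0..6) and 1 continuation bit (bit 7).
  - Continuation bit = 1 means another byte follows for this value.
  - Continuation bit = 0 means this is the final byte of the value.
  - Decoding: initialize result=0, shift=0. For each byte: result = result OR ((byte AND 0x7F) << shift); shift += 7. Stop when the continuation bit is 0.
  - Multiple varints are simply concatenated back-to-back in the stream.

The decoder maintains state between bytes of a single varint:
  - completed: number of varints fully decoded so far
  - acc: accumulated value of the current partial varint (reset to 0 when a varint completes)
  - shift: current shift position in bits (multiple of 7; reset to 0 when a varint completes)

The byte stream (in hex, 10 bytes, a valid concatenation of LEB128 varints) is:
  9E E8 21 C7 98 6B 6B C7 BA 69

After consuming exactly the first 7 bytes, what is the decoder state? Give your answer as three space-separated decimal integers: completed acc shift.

byte[0]=0x9E cont=1 payload=0x1E: acc |= 30<<0 -> completed=0 acc=30 shift=7
byte[1]=0xE8 cont=1 payload=0x68: acc |= 104<<7 -> completed=0 acc=13342 shift=14
byte[2]=0x21 cont=0 payload=0x21: varint #1 complete (value=554014); reset -> completed=1 acc=0 shift=0
byte[3]=0xC7 cont=1 payload=0x47: acc |= 71<<0 -> completed=1 acc=71 shift=7
byte[4]=0x98 cont=1 payload=0x18: acc |= 24<<7 -> completed=1 acc=3143 shift=14
byte[5]=0x6B cont=0 payload=0x6B: varint #2 complete (value=1756231); reset -> completed=2 acc=0 shift=0
byte[6]=0x6B cont=0 payload=0x6B: varint #3 complete (value=107); reset -> completed=3 acc=0 shift=0

Answer: 3 0 0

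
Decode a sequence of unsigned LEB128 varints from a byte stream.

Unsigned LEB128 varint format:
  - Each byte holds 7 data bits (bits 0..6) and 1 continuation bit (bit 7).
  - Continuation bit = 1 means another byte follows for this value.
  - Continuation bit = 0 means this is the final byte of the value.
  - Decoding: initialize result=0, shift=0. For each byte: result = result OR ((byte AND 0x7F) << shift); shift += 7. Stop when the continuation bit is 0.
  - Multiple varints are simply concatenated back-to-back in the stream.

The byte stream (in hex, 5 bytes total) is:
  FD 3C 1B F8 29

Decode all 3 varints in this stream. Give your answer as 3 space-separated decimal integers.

  byte[0]=0xFD cont=1 payload=0x7D=125: acc |= 125<<0 -> acc=125 shift=7
  byte[1]=0x3C cont=0 payload=0x3C=60: acc |= 60<<7 -> acc=7805 shift=14 [end]
Varint 1: bytes[0:2] = FD 3C -> value 7805 (2 byte(s))
  byte[2]=0x1B cont=0 payload=0x1B=27: acc |= 27<<0 -> acc=27 shift=7 [end]
Varint 2: bytes[2:3] = 1B -> value 27 (1 byte(s))
  byte[3]=0xF8 cont=1 payload=0x78=120: acc |= 120<<0 -> acc=120 shift=7
  byte[4]=0x29 cont=0 payload=0x29=41: acc |= 41<<7 -> acc=5368 shift=14 [end]
Varint 3: bytes[3:5] = F8 29 -> value 5368 (2 byte(s))

Answer: 7805 27 5368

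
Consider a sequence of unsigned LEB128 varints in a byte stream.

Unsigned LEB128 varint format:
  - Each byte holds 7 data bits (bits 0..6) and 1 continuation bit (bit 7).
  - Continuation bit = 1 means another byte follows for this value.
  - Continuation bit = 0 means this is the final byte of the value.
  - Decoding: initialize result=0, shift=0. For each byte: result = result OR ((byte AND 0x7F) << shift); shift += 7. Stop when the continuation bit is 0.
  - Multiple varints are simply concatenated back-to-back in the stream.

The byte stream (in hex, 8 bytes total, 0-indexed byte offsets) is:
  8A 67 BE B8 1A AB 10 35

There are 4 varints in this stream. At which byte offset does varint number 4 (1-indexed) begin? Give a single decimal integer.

Answer: 7

Derivation:
  byte[0]=0x8A cont=1 payload=0x0A=10: acc |= 10<<0 -> acc=10 shift=7
  byte[1]=0x67 cont=0 payload=0x67=103: acc |= 103<<7 -> acc=13194 shift=14 [end]
Varint 1: bytes[0:2] = 8A 67 -> value 13194 (2 byte(s))
  byte[2]=0xBE cont=1 payload=0x3E=62: acc |= 62<<0 -> acc=62 shift=7
  byte[3]=0xB8 cont=1 payload=0x38=56: acc |= 56<<7 -> acc=7230 shift=14
  byte[4]=0x1A cont=0 payload=0x1A=26: acc |= 26<<14 -> acc=433214 shift=21 [end]
Varint 2: bytes[2:5] = BE B8 1A -> value 433214 (3 byte(s))
  byte[5]=0xAB cont=1 payload=0x2B=43: acc |= 43<<0 -> acc=43 shift=7
  byte[6]=0x10 cont=0 payload=0x10=16: acc |= 16<<7 -> acc=2091 shift=14 [end]
Varint 3: bytes[5:7] = AB 10 -> value 2091 (2 byte(s))
  byte[7]=0x35 cont=0 payload=0x35=53: acc |= 53<<0 -> acc=53 shift=7 [end]
Varint 4: bytes[7:8] = 35 -> value 53 (1 byte(s))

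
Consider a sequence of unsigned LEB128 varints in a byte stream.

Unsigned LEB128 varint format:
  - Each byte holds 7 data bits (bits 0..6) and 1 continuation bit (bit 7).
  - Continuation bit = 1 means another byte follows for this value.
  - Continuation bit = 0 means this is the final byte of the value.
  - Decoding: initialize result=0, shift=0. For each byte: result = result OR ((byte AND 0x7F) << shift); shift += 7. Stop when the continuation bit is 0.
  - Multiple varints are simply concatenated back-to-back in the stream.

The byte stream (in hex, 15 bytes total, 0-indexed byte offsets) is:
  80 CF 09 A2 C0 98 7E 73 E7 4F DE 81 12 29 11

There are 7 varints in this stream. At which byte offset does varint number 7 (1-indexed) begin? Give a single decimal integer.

Answer: 14

Derivation:
  byte[0]=0x80 cont=1 payload=0x00=0: acc |= 0<<0 -> acc=0 shift=7
  byte[1]=0xCF cont=1 payload=0x4F=79: acc |= 79<<7 -> acc=10112 shift=14
  byte[2]=0x09 cont=0 payload=0x09=9: acc |= 9<<14 -> acc=157568 shift=21 [end]
Varint 1: bytes[0:3] = 80 CF 09 -> value 157568 (3 byte(s))
  byte[3]=0xA2 cont=1 payload=0x22=34: acc |= 34<<0 -> acc=34 shift=7
  byte[4]=0xC0 cont=1 payload=0x40=64: acc |= 64<<7 -> acc=8226 shift=14
  byte[5]=0x98 cont=1 payload=0x18=24: acc |= 24<<14 -> acc=401442 shift=21
  byte[6]=0x7E cont=0 payload=0x7E=126: acc |= 126<<21 -> acc=264642594 shift=28 [end]
Varint 2: bytes[3:7] = A2 C0 98 7E -> value 264642594 (4 byte(s))
  byte[7]=0x73 cont=0 payload=0x73=115: acc |= 115<<0 -> acc=115 shift=7 [end]
Varint 3: bytes[7:8] = 73 -> value 115 (1 byte(s))
  byte[8]=0xE7 cont=1 payload=0x67=103: acc |= 103<<0 -> acc=103 shift=7
  byte[9]=0x4F cont=0 payload=0x4F=79: acc |= 79<<7 -> acc=10215 shift=14 [end]
Varint 4: bytes[8:10] = E7 4F -> value 10215 (2 byte(s))
  byte[10]=0xDE cont=1 payload=0x5E=94: acc |= 94<<0 -> acc=94 shift=7
  byte[11]=0x81 cont=1 payload=0x01=1: acc |= 1<<7 -> acc=222 shift=14
  byte[12]=0x12 cont=0 payload=0x12=18: acc |= 18<<14 -> acc=295134 shift=21 [end]
Varint 5: bytes[10:13] = DE 81 12 -> value 295134 (3 byte(s))
  byte[13]=0x29 cont=0 payload=0x29=41: acc |= 41<<0 -> acc=41 shift=7 [end]
Varint 6: bytes[13:14] = 29 -> value 41 (1 byte(s))
  byte[14]=0x11 cont=0 payload=0x11=17: acc |= 17<<0 -> acc=17 shift=7 [end]
Varint 7: bytes[14:15] = 11 -> value 17 (1 byte(s))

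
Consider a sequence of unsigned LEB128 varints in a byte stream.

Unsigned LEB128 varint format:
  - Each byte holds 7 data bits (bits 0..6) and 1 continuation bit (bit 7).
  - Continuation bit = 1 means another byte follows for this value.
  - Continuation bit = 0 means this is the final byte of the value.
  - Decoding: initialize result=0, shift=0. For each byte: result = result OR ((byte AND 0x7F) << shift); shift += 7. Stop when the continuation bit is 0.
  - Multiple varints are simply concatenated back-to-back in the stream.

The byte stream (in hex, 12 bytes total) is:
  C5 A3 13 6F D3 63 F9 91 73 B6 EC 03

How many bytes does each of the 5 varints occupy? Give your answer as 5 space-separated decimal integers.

Answer: 3 1 2 3 3

Derivation:
  byte[0]=0xC5 cont=1 payload=0x45=69: acc |= 69<<0 -> acc=69 shift=7
  byte[1]=0xA3 cont=1 payload=0x23=35: acc |= 35<<7 -> acc=4549 shift=14
  byte[2]=0x13 cont=0 payload=0x13=19: acc |= 19<<14 -> acc=315845 shift=21 [end]
Varint 1: bytes[0:3] = C5 A3 13 -> value 315845 (3 byte(s))
  byte[3]=0x6F cont=0 payload=0x6F=111: acc |= 111<<0 -> acc=111 shift=7 [end]
Varint 2: bytes[3:4] = 6F -> value 111 (1 byte(s))
  byte[4]=0xD3 cont=1 payload=0x53=83: acc |= 83<<0 -> acc=83 shift=7
  byte[5]=0x63 cont=0 payload=0x63=99: acc |= 99<<7 -> acc=12755 shift=14 [end]
Varint 3: bytes[4:6] = D3 63 -> value 12755 (2 byte(s))
  byte[6]=0xF9 cont=1 payload=0x79=121: acc |= 121<<0 -> acc=121 shift=7
  byte[7]=0x91 cont=1 payload=0x11=17: acc |= 17<<7 -> acc=2297 shift=14
  byte[8]=0x73 cont=0 payload=0x73=115: acc |= 115<<14 -> acc=1886457 shift=21 [end]
Varint 4: bytes[6:9] = F9 91 73 -> value 1886457 (3 byte(s))
  byte[9]=0xB6 cont=1 payload=0x36=54: acc |= 54<<0 -> acc=54 shift=7
  byte[10]=0xEC cont=1 payload=0x6C=108: acc |= 108<<7 -> acc=13878 shift=14
  byte[11]=0x03 cont=0 payload=0x03=3: acc |= 3<<14 -> acc=63030 shift=21 [end]
Varint 5: bytes[9:12] = B6 EC 03 -> value 63030 (3 byte(s))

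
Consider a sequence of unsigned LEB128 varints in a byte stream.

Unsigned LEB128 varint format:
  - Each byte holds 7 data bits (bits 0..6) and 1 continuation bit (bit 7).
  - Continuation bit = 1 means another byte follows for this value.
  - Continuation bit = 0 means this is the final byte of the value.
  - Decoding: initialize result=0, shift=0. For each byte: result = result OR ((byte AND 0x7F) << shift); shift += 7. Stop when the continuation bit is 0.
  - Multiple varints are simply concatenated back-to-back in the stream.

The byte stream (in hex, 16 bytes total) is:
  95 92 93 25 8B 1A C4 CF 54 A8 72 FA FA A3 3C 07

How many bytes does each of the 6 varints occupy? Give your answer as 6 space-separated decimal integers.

Answer: 4 2 3 2 4 1

Derivation:
  byte[0]=0x95 cont=1 payload=0x15=21: acc |= 21<<0 -> acc=21 shift=7
  byte[1]=0x92 cont=1 payload=0x12=18: acc |= 18<<7 -> acc=2325 shift=14
  byte[2]=0x93 cont=1 payload=0x13=19: acc |= 19<<14 -> acc=313621 shift=21
  byte[3]=0x25 cont=0 payload=0x25=37: acc |= 37<<21 -> acc=77908245 shift=28 [end]
Varint 1: bytes[0:4] = 95 92 93 25 -> value 77908245 (4 byte(s))
  byte[4]=0x8B cont=1 payload=0x0B=11: acc |= 11<<0 -> acc=11 shift=7
  byte[5]=0x1A cont=0 payload=0x1A=26: acc |= 26<<7 -> acc=3339 shift=14 [end]
Varint 2: bytes[4:6] = 8B 1A -> value 3339 (2 byte(s))
  byte[6]=0xC4 cont=1 payload=0x44=68: acc |= 68<<0 -> acc=68 shift=7
  byte[7]=0xCF cont=1 payload=0x4F=79: acc |= 79<<7 -> acc=10180 shift=14
  byte[8]=0x54 cont=0 payload=0x54=84: acc |= 84<<14 -> acc=1386436 shift=21 [end]
Varint 3: bytes[6:9] = C4 CF 54 -> value 1386436 (3 byte(s))
  byte[9]=0xA8 cont=1 payload=0x28=40: acc |= 40<<0 -> acc=40 shift=7
  byte[10]=0x72 cont=0 payload=0x72=114: acc |= 114<<7 -> acc=14632 shift=14 [end]
Varint 4: bytes[9:11] = A8 72 -> value 14632 (2 byte(s))
  byte[11]=0xFA cont=1 payload=0x7A=122: acc |= 122<<0 -> acc=122 shift=7
  byte[12]=0xFA cont=1 payload=0x7A=122: acc |= 122<<7 -> acc=15738 shift=14
  byte[13]=0xA3 cont=1 payload=0x23=35: acc |= 35<<14 -> acc=589178 shift=21
  byte[14]=0x3C cont=0 payload=0x3C=60: acc |= 60<<21 -> acc=126418298 shift=28 [end]
Varint 5: bytes[11:15] = FA FA A3 3C -> value 126418298 (4 byte(s))
  byte[15]=0x07 cont=0 payload=0x07=7: acc |= 7<<0 -> acc=7 shift=7 [end]
Varint 6: bytes[15:16] = 07 -> value 7 (1 byte(s))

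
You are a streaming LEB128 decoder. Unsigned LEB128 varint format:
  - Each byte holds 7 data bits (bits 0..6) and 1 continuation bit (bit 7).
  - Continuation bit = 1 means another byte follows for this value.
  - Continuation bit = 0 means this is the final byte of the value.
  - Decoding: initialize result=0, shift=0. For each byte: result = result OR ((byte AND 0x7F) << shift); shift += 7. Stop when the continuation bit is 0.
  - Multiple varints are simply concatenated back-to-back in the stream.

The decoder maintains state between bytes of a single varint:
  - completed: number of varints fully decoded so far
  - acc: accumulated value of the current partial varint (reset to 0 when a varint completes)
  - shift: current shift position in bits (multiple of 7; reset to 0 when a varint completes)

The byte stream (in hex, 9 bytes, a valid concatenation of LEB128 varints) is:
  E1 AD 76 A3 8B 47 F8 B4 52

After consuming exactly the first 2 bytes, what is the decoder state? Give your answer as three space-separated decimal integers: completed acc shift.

byte[0]=0xE1 cont=1 payload=0x61: acc |= 97<<0 -> completed=0 acc=97 shift=7
byte[1]=0xAD cont=1 payload=0x2D: acc |= 45<<7 -> completed=0 acc=5857 shift=14

Answer: 0 5857 14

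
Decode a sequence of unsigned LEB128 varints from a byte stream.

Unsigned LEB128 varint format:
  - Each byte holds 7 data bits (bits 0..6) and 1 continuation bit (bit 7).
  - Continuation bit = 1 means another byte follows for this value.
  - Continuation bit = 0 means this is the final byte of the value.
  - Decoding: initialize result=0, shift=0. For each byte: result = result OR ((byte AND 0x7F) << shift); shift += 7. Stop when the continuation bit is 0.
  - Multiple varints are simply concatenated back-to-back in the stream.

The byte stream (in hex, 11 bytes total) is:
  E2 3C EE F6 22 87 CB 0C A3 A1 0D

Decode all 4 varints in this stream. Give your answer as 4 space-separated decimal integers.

Answer: 7778 572270 206215 217251

Derivation:
  byte[0]=0xE2 cont=1 payload=0x62=98: acc |= 98<<0 -> acc=98 shift=7
  byte[1]=0x3C cont=0 payload=0x3C=60: acc |= 60<<7 -> acc=7778 shift=14 [end]
Varint 1: bytes[0:2] = E2 3C -> value 7778 (2 byte(s))
  byte[2]=0xEE cont=1 payload=0x6E=110: acc |= 110<<0 -> acc=110 shift=7
  byte[3]=0xF6 cont=1 payload=0x76=118: acc |= 118<<7 -> acc=15214 shift=14
  byte[4]=0x22 cont=0 payload=0x22=34: acc |= 34<<14 -> acc=572270 shift=21 [end]
Varint 2: bytes[2:5] = EE F6 22 -> value 572270 (3 byte(s))
  byte[5]=0x87 cont=1 payload=0x07=7: acc |= 7<<0 -> acc=7 shift=7
  byte[6]=0xCB cont=1 payload=0x4B=75: acc |= 75<<7 -> acc=9607 shift=14
  byte[7]=0x0C cont=0 payload=0x0C=12: acc |= 12<<14 -> acc=206215 shift=21 [end]
Varint 3: bytes[5:8] = 87 CB 0C -> value 206215 (3 byte(s))
  byte[8]=0xA3 cont=1 payload=0x23=35: acc |= 35<<0 -> acc=35 shift=7
  byte[9]=0xA1 cont=1 payload=0x21=33: acc |= 33<<7 -> acc=4259 shift=14
  byte[10]=0x0D cont=0 payload=0x0D=13: acc |= 13<<14 -> acc=217251 shift=21 [end]
Varint 4: bytes[8:11] = A3 A1 0D -> value 217251 (3 byte(s))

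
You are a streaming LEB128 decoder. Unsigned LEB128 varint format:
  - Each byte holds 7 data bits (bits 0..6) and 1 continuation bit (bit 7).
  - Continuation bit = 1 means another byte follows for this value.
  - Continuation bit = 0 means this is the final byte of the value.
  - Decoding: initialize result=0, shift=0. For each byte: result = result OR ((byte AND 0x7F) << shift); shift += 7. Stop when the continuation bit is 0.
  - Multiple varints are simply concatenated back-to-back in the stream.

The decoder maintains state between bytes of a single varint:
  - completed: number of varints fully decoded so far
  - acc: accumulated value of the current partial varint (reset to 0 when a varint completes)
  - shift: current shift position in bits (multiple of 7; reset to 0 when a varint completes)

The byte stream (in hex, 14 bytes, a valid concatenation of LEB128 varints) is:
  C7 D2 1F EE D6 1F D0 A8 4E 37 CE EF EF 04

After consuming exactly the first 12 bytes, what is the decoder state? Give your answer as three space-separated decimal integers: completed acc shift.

Answer: 4 14286 14

Derivation:
byte[0]=0xC7 cont=1 payload=0x47: acc |= 71<<0 -> completed=0 acc=71 shift=7
byte[1]=0xD2 cont=1 payload=0x52: acc |= 82<<7 -> completed=0 acc=10567 shift=14
byte[2]=0x1F cont=0 payload=0x1F: varint #1 complete (value=518471); reset -> completed=1 acc=0 shift=0
byte[3]=0xEE cont=1 payload=0x6E: acc |= 110<<0 -> completed=1 acc=110 shift=7
byte[4]=0xD6 cont=1 payload=0x56: acc |= 86<<7 -> completed=1 acc=11118 shift=14
byte[5]=0x1F cont=0 payload=0x1F: varint #2 complete (value=519022); reset -> completed=2 acc=0 shift=0
byte[6]=0xD0 cont=1 payload=0x50: acc |= 80<<0 -> completed=2 acc=80 shift=7
byte[7]=0xA8 cont=1 payload=0x28: acc |= 40<<7 -> completed=2 acc=5200 shift=14
byte[8]=0x4E cont=0 payload=0x4E: varint #3 complete (value=1283152); reset -> completed=3 acc=0 shift=0
byte[9]=0x37 cont=0 payload=0x37: varint #4 complete (value=55); reset -> completed=4 acc=0 shift=0
byte[10]=0xCE cont=1 payload=0x4E: acc |= 78<<0 -> completed=4 acc=78 shift=7
byte[11]=0xEF cont=1 payload=0x6F: acc |= 111<<7 -> completed=4 acc=14286 shift=14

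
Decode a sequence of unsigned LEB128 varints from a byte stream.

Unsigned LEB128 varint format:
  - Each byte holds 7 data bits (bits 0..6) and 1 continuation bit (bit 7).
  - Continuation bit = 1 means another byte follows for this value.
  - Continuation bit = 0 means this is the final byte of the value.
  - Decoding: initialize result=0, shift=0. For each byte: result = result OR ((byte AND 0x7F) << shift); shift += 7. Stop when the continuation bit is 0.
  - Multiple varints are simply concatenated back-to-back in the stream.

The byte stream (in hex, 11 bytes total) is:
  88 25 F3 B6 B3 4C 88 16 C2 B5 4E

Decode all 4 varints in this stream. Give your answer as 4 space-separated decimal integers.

Answer: 4744 160226163 2824 1284802

Derivation:
  byte[0]=0x88 cont=1 payload=0x08=8: acc |= 8<<0 -> acc=8 shift=7
  byte[1]=0x25 cont=0 payload=0x25=37: acc |= 37<<7 -> acc=4744 shift=14 [end]
Varint 1: bytes[0:2] = 88 25 -> value 4744 (2 byte(s))
  byte[2]=0xF3 cont=1 payload=0x73=115: acc |= 115<<0 -> acc=115 shift=7
  byte[3]=0xB6 cont=1 payload=0x36=54: acc |= 54<<7 -> acc=7027 shift=14
  byte[4]=0xB3 cont=1 payload=0x33=51: acc |= 51<<14 -> acc=842611 shift=21
  byte[5]=0x4C cont=0 payload=0x4C=76: acc |= 76<<21 -> acc=160226163 shift=28 [end]
Varint 2: bytes[2:6] = F3 B6 B3 4C -> value 160226163 (4 byte(s))
  byte[6]=0x88 cont=1 payload=0x08=8: acc |= 8<<0 -> acc=8 shift=7
  byte[7]=0x16 cont=0 payload=0x16=22: acc |= 22<<7 -> acc=2824 shift=14 [end]
Varint 3: bytes[6:8] = 88 16 -> value 2824 (2 byte(s))
  byte[8]=0xC2 cont=1 payload=0x42=66: acc |= 66<<0 -> acc=66 shift=7
  byte[9]=0xB5 cont=1 payload=0x35=53: acc |= 53<<7 -> acc=6850 shift=14
  byte[10]=0x4E cont=0 payload=0x4E=78: acc |= 78<<14 -> acc=1284802 shift=21 [end]
Varint 4: bytes[8:11] = C2 B5 4E -> value 1284802 (3 byte(s))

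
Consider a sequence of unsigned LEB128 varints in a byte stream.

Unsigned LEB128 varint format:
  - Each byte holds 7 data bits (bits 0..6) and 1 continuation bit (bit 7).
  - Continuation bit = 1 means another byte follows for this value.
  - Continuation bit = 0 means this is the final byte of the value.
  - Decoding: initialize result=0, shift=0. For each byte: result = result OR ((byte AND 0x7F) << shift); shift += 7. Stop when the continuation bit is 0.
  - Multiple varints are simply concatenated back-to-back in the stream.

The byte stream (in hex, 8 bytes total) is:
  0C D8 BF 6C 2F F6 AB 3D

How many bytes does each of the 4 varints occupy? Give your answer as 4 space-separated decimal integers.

  byte[0]=0x0C cont=0 payload=0x0C=12: acc |= 12<<0 -> acc=12 shift=7 [end]
Varint 1: bytes[0:1] = 0C -> value 12 (1 byte(s))
  byte[1]=0xD8 cont=1 payload=0x58=88: acc |= 88<<0 -> acc=88 shift=7
  byte[2]=0xBF cont=1 payload=0x3F=63: acc |= 63<<7 -> acc=8152 shift=14
  byte[3]=0x6C cont=0 payload=0x6C=108: acc |= 108<<14 -> acc=1777624 shift=21 [end]
Varint 2: bytes[1:4] = D8 BF 6C -> value 1777624 (3 byte(s))
  byte[4]=0x2F cont=0 payload=0x2F=47: acc |= 47<<0 -> acc=47 shift=7 [end]
Varint 3: bytes[4:5] = 2F -> value 47 (1 byte(s))
  byte[5]=0xF6 cont=1 payload=0x76=118: acc |= 118<<0 -> acc=118 shift=7
  byte[6]=0xAB cont=1 payload=0x2B=43: acc |= 43<<7 -> acc=5622 shift=14
  byte[7]=0x3D cont=0 payload=0x3D=61: acc |= 61<<14 -> acc=1005046 shift=21 [end]
Varint 4: bytes[5:8] = F6 AB 3D -> value 1005046 (3 byte(s))

Answer: 1 3 1 3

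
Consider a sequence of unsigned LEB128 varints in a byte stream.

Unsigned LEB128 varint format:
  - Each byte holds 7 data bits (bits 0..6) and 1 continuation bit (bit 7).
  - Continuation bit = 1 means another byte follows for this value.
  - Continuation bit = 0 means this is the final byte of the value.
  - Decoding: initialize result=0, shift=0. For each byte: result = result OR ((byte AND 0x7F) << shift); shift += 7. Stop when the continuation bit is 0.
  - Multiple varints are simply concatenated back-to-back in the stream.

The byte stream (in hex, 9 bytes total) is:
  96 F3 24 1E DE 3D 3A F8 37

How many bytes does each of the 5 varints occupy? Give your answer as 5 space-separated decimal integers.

Answer: 3 1 2 1 2

Derivation:
  byte[0]=0x96 cont=1 payload=0x16=22: acc |= 22<<0 -> acc=22 shift=7
  byte[1]=0xF3 cont=1 payload=0x73=115: acc |= 115<<7 -> acc=14742 shift=14
  byte[2]=0x24 cont=0 payload=0x24=36: acc |= 36<<14 -> acc=604566 shift=21 [end]
Varint 1: bytes[0:3] = 96 F3 24 -> value 604566 (3 byte(s))
  byte[3]=0x1E cont=0 payload=0x1E=30: acc |= 30<<0 -> acc=30 shift=7 [end]
Varint 2: bytes[3:4] = 1E -> value 30 (1 byte(s))
  byte[4]=0xDE cont=1 payload=0x5E=94: acc |= 94<<0 -> acc=94 shift=7
  byte[5]=0x3D cont=0 payload=0x3D=61: acc |= 61<<7 -> acc=7902 shift=14 [end]
Varint 3: bytes[4:6] = DE 3D -> value 7902 (2 byte(s))
  byte[6]=0x3A cont=0 payload=0x3A=58: acc |= 58<<0 -> acc=58 shift=7 [end]
Varint 4: bytes[6:7] = 3A -> value 58 (1 byte(s))
  byte[7]=0xF8 cont=1 payload=0x78=120: acc |= 120<<0 -> acc=120 shift=7
  byte[8]=0x37 cont=0 payload=0x37=55: acc |= 55<<7 -> acc=7160 shift=14 [end]
Varint 5: bytes[7:9] = F8 37 -> value 7160 (2 byte(s))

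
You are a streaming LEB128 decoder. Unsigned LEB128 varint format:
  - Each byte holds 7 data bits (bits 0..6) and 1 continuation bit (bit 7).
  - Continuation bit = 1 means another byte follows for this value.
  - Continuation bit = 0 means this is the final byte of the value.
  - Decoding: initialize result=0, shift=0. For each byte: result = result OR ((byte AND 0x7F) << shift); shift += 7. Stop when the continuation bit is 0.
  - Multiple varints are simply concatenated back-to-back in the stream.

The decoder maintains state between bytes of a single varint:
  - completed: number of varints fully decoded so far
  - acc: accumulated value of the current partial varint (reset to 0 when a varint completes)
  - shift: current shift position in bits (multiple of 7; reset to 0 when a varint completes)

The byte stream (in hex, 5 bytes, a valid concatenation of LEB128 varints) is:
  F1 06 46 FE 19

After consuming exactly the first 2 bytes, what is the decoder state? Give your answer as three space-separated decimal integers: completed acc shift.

Answer: 1 0 0

Derivation:
byte[0]=0xF1 cont=1 payload=0x71: acc |= 113<<0 -> completed=0 acc=113 shift=7
byte[1]=0x06 cont=0 payload=0x06: varint #1 complete (value=881); reset -> completed=1 acc=0 shift=0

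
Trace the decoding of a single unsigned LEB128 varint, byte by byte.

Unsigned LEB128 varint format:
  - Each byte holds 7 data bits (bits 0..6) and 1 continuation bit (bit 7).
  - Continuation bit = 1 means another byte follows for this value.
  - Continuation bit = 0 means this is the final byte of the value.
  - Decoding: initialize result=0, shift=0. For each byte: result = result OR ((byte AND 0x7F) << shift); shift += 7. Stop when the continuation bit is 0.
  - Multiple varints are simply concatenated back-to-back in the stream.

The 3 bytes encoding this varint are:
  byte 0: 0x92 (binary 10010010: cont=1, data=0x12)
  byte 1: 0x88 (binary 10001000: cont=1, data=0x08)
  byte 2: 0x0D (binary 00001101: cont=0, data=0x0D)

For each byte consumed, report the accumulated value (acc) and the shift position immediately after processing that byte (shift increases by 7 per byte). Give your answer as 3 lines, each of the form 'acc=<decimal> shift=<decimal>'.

Answer: acc=18 shift=7
acc=1042 shift=14
acc=214034 shift=21

Derivation:
byte 0=0x92: payload=0x12=18, contrib = 18<<0 = 18; acc -> 18, shift -> 7
byte 1=0x88: payload=0x08=8, contrib = 8<<7 = 1024; acc -> 1042, shift -> 14
byte 2=0x0D: payload=0x0D=13, contrib = 13<<14 = 212992; acc -> 214034, shift -> 21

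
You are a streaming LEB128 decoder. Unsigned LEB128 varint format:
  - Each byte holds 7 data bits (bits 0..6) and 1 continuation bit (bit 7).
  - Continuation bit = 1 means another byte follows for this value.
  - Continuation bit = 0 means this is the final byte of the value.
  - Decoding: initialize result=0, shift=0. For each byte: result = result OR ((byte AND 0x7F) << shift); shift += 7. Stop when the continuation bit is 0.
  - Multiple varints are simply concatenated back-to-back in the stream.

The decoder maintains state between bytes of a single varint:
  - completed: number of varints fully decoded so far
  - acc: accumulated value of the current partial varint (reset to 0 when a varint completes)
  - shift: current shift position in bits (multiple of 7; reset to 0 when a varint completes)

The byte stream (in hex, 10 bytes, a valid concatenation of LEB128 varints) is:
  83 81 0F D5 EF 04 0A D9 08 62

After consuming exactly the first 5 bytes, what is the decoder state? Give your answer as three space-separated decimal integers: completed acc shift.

Answer: 1 14293 14

Derivation:
byte[0]=0x83 cont=1 payload=0x03: acc |= 3<<0 -> completed=0 acc=3 shift=7
byte[1]=0x81 cont=1 payload=0x01: acc |= 1<<7 -> completed=0 acc=131 shift=14
byte[2]=0x0F cont=0 payload=0x0F: varint #1 complete (value=245891); reset -> completed=1 acc=0 shift=0
byte[3]=0xD5 cont=1 payload=0x55: acc |= 85<<0 -> completed=1 acc=85 shift=7
byte[4]=0xEF cont=1 payload=0x6F: acc |= 111<<7 -> completed=1 acc=14293 shift=14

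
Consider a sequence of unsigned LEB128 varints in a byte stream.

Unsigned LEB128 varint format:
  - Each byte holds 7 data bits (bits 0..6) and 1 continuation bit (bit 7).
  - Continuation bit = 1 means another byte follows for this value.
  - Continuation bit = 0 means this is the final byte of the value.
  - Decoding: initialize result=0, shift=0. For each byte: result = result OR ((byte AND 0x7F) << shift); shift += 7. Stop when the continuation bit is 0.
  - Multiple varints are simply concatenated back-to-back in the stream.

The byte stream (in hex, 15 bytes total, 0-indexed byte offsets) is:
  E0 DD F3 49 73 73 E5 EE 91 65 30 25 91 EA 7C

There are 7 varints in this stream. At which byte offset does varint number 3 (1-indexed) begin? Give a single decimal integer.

Answer: 5

Derivation:
  byte[0]=0xE0 cont=1 payload=0x60=96: acc |= 96<<0 -> acc=96 shift=7
  byte[1]=0xDD cont=1 payload=0x5D=93: acc |= 93<<7 -> acc=12000 shift=14
  byte[2]=0xF3 cont=1 payload=0x73=115: acc |= 115<<14 -> acc=1896160 shift=21
  byte[3]=0x49 cont=0 payload=0x49=73: acc |= 73<<21 -> acc=154988256 shift=28 [end]
Varint 1: bytes[0:4] = E0 DD F3 49 -> value 154988256 (4 byte(s))
  byte[4]=0x73 cont=0 payload=0x73=115: acc |= 115<<0 -> acc=115 shift=7 [end]
Varint 2: bytes[4:5] = 73 -> value 115 (1 byte(s))
  byte[5]=0x73 cont=0 payload=0x73=115: acc |= 115<<0 -> acc=115 shift=7 [end]
Varint 3: bytes[5:6] = 73 -> value 115 (1 byte(s))
  byte[6]=0xE5 cont=1 payload=0x65=101: acc |= 101<<0 -> acc=101 shift=7
  byte[7]=0xEE cont=1 payload=0x6E=110: acc |= 110<<7 -> acc=14181 shift=14
  byte[8]=0x91 cont=1 payload=0x11=17: acc |= 17<<14 -> acc=292709 shift=21
  byte[9]=0x65 cont=0 payload=0x65=101: acc |= 101<<21 -> acc=212105061 shift=28 [end]
Varint 4: bytes[6:10] = E5 EE 91 65 -> value 212105061 (4 byte(s))
  byte[10]=0x30 cont=0 payload=0x30=48: acc |= 48<<0 -> acc=48 shift=7 [end]
Varint 5: bytes[10:11] = 30 -> value 48 (1 byte(s))
  byte[11]=0x25 cont=0 payload=0x25=37: acc |= 37<<0 -> acc=37 shift=7 [end]
Varint 6: bytes[11:12] = 25 -> value 37 (1 byte(s))
  byte[12]=0x91 cont=1 payload=0x11=17: acc |= 17<<0 -> acc=17 shift=7
  byte[13]=0xEA cont=1 payload=0x6A=106: acc |= 106<<7 -> acc=13585 shift=14
  byte[14]=0x7C cont=0 payload=0x7C=124: acc |= 124<<14 -> acc=2045201 shift=21 [end]
Varint 7: bytes[12:15] = 91 EA 7C -> value 2045201 (3 byte(s))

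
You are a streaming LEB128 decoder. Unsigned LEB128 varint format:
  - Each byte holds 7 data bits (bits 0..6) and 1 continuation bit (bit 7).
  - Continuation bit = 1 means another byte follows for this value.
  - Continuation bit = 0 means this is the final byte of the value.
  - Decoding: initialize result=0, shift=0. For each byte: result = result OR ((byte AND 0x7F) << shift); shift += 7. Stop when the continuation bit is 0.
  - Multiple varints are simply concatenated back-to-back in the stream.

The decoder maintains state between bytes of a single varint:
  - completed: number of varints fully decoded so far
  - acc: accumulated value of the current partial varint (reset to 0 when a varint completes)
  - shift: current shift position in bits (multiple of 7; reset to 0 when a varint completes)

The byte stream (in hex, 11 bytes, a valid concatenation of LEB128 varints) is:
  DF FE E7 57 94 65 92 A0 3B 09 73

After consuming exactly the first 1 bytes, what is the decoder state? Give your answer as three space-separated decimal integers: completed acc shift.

byte[0]=0xDF cont=1 payload=0x5F: acc |= 95<<0 -> completed=0 acc=95 shift=7

Answer: 0 95 7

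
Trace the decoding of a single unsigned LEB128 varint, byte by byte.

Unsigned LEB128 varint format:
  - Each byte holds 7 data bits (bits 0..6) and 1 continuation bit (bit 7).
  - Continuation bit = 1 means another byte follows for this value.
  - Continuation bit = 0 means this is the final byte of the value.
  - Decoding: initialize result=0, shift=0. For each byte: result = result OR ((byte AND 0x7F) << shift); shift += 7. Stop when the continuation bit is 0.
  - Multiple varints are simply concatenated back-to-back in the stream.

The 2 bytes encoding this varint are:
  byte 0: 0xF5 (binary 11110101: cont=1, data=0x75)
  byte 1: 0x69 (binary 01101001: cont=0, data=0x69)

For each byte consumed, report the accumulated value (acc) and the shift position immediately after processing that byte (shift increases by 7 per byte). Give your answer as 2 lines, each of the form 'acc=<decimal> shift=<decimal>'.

Answer: acc=117 shift=7
acc=13557 shift=14

Derivation:
byte 0=0xF5: payload=0x75=117, contrib = 117<<0 = 117; acc -> 117, shift -> 7
byte 1=0x69: payload=0x69=105, contrib = 105<<7 = 13440; acc -> 13557, shift -> 14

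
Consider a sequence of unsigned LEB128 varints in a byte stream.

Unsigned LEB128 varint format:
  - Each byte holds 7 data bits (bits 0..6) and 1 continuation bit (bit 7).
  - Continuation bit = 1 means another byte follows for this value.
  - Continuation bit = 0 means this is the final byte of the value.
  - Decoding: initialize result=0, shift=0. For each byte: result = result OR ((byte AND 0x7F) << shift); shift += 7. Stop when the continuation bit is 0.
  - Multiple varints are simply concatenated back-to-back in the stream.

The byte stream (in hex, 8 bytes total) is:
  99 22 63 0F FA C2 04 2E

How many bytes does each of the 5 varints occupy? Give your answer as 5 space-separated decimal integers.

Answer: 2 1 1 3 1

Derivation:
  byte[0]=0x99 cont=1 payload=0x19=25: acc |= 25<<0 -> acc=25 shift=7
  byte[1]=0x22 cont=0 payload=0x22=34: acc |= 34<<7 -> acc=4377 shift=14 [end]
Varint 1: bytes[0:2] = 99 22 -> value 4377 (2 byte(s))
  byte[2]=0x63 cont=0 payload=0x63=99: acc |= 99<<0 -> acc=99 shift=7 [end]
Varint 2: bytes[2:3] = 63 -> value 99 (1 byte(s))
  byte[3]=0x0F cont=0 payload=0x0F=15: acc |= 15<<0 -> acc=15 shift=7 [end]
Varint 3: bytes[3:4] = 0F -> value 15 (1 byte(s))
  byte[4]=0xFA cont=1 payload=0x7A=122: acc |= 122<<0 -> acc=122 shift=7
  byte[5]=0xC2 cont=1 payload=0x42=66: acc |= 66<<7 -> acc=8570 shift=14
  byte[6]=0x04 cont=0 payload=0x04=4: acc |= 4<<14 -> acc=74106 shift=21 [end]
Varint 4: bytes[4:7] = FA C2 04 -> value 74106 (3 byte(s))
  byte[7]=0x2E cont=0 payload=0x2E=46: acc |= 46<<0 -> acc=46 shift=7 [end]
Varint 5: bytes[7:8] = 2E -> value 46 (1 byte(s))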